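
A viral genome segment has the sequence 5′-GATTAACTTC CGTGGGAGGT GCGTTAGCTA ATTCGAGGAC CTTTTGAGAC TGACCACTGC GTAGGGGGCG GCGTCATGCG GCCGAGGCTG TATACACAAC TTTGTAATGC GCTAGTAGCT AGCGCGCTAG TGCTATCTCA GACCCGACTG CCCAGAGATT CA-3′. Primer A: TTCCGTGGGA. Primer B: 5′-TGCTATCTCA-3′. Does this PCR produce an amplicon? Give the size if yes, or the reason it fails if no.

Primer A (TTCCGTGGGA) matches the top strand at positions 8–17 (3' end points downstream).
Primer B (TGCTATCTCA) also matches the top strand directly, at positions 131–140 — its reverse complement TGAGATAGCA is not present.
Both primers anneal to the bottom strand with 3' ends pointing the same way, so neither can prime synthesis back toward the other.

No product — both primers anneal to the same strand and extend in the same direction.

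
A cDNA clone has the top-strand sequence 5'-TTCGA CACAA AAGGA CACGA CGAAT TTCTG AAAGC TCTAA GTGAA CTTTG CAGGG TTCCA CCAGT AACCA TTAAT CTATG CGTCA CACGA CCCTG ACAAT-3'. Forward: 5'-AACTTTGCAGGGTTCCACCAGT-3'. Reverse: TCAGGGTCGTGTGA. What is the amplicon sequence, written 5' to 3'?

Scanning the template, AACTTTGCAGGGTTCCACCAGT occurs at positions 44–65; this primer anneals to the bottom strand there with its 3' end pointing downstream.
Reverse complement of the reverse primer: TCACACGACCCTGA. This occurs on the top strand at positions 83–96.
The product is the template from position 44 through 96 (53 bp).

5'-AACTTTGCAGGGTTCCACCAGTAACCATTAATCTATGCGTCACACGACCCTGA-3'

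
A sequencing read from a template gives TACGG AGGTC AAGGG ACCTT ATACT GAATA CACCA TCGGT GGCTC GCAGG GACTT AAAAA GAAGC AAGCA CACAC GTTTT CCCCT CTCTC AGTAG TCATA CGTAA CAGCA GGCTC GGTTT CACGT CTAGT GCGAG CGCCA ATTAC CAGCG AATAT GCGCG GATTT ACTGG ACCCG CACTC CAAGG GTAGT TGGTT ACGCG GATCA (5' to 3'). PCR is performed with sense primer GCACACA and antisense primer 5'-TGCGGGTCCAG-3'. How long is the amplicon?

Scanning the template, GCACACA occurs at positions 68–74; this primer anneals to the bottom strand there with its 3' end pointing downstream.
The reverse primer's reverse complement is CTGGACCCGCA, which matches the template at positions 167–177.
Amplicon spans positions 68–177: 110 bp.

110 bp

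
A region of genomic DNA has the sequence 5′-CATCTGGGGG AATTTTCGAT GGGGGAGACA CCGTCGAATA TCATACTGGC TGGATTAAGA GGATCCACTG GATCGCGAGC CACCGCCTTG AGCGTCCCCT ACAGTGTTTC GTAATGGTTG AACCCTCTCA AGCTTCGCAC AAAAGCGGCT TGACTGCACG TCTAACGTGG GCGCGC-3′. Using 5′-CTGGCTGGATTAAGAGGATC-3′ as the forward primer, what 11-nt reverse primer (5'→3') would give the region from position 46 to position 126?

5'-AGGGTTCAACC-3'

The product's 3' end on the top strand is position 126.
The reverse primer anneals to the top strand over positions 116–126, i.e. to GGTTGAACCCT.
Its sequence written 5'→3' is the reverse complement: AGGGTTCAACC.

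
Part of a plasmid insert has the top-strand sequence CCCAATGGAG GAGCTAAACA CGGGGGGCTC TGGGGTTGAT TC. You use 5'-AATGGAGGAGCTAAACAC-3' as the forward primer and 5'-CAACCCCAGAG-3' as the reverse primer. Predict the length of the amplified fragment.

35 bp

The forward primer matches the template at positions 4–21.
Taking the reverse complement of CAACCCCAGAG gives CTCTGGGGTTG, found at positions 28–38 on the template; the primer anneals here to the top strand with its 3' end pointing upstream.
Amplicon spans positions 4–38: 35 bp.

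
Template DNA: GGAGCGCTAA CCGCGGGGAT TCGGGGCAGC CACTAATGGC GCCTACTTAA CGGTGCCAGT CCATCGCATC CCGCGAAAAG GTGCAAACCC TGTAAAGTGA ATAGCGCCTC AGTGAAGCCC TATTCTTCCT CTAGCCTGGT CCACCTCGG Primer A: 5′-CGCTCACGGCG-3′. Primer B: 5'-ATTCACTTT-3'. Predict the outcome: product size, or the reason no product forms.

No product — primer A has no binding site in the template.

Primer A (CGCTCACGGCG) does not match the top strand, and its reverse complement CGCCGTGAGCG does not match either.
With no annealing site for primer A, no amplification occurs.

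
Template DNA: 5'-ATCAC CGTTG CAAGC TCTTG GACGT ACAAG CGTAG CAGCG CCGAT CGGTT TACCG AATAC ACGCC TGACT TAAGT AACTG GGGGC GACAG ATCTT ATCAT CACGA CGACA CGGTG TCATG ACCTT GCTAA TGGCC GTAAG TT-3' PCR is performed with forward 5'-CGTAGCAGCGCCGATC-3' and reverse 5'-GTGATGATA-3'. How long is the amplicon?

The forward primer matches the template at positions 31–46.
Taking the reverse complement of GTGATGATA gives TATCATCAC, found at positions 95–103 on the template; the primer anneals here to the top strand with its 3' end pointing upstream.
Product length = (reverse-primer end) − (forward-primer start) + 1 = 103 − 31 + 1 = 73 bp.

73 bp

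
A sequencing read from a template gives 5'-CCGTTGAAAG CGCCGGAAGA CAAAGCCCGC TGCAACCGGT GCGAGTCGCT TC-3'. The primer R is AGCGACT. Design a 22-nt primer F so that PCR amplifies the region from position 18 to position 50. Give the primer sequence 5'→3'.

5'-AGACAAAGCCCGCTGCAACCGG-3'

The reverse primer's reverse complement AGTCGCT matches the template at positions 44–50; the product starts at position 18.
The forward primer is identical to the top strand over positions 18–39: AGACAAAGCCCGCTGCAACCGG.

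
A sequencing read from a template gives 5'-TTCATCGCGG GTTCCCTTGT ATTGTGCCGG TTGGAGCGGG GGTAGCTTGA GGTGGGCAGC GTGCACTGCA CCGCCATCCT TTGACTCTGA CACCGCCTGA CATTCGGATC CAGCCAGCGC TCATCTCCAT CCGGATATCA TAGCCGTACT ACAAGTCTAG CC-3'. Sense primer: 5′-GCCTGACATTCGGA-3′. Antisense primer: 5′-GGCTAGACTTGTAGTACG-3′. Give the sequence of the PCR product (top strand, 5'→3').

The forward primer matches the template at positions 95–108.
Taking the reverse complement of GGCTAGACTTGTAGTACG gives CGTACTACAAGTCTAGCC, found at positions 145–162 on the template; the primer anneals here to the top strand with its 3' end pointing upstream.
The product is the template from position 95 through 162 (68 bp).

5'-GCCTGACATTCGGATCCAGCCAGCGCTCATCTCCATCCGGATATCATAGCCGTACTACAAGTCTAGCC-3'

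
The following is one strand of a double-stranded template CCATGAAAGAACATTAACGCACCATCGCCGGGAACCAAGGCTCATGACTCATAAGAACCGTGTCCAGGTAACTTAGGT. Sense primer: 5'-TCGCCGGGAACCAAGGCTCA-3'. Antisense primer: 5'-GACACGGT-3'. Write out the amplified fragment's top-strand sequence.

5'-TCGCCGGGAACCAAGGCTCATGACTCATAAGAACCGTGTC-3'

Forward primer TCGCCGGGAACCAAGGCTCA is found on the top strand at positions 25–44.
The reverse primer's reverse complement is ACCGTGTC, which matches the template at positions 57–64.
The product is the template from position 25 through 64 (40 bp).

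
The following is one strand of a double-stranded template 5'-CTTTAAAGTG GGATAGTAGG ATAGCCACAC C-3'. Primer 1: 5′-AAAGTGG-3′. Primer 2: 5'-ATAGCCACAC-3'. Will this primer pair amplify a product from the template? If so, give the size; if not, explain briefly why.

No product — both primers anneal to the same strand and extend in the same direction.

Primer 1 (AAAGTGG) matches the top strand at positions 5–11 (3' end points downstream).
Primer 2 (ATAGCCACAC) also matches the top strand directly, at positions 21–30 — its reverse complement GTGTGGCTAT is not present.
Both primers anneal to the bottom strand with 3' ends pointing the same way, so neither can prime synthesis back toward the other.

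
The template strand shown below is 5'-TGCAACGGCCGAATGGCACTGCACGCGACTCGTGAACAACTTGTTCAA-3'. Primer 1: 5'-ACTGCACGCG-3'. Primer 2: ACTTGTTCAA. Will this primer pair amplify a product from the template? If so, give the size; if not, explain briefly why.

No product — both primers anneal to the same strand and extend in the same direction.

Primer 1 (ACTGCACGCG) matches the top strand at positions 18–27 (3' end points downstream).
Primer 2 (ACTTGTTCAA) also matches the top strand directly, at positions 39–48 — its reverse complement TTGAACAAGT is not present.
Both primers anneal to the bottom strand with 3' ends pointing the same way, so neither can prime synthesis back toward the other.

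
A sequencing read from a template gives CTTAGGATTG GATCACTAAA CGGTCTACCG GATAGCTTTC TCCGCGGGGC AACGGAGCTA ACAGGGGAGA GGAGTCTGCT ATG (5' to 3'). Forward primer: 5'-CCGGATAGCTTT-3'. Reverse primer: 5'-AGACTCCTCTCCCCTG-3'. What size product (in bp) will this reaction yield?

The forward primer matches the template at positions 28–39.
The reverse primer's reverse complement is CAGGGGAGAGGAGTCT, which matches the template at positions 62–77.
Product length = (reverse-primer end) − (forward-primer start) + 1 = 77 − 28 + 1 = 50 bp.

50 bp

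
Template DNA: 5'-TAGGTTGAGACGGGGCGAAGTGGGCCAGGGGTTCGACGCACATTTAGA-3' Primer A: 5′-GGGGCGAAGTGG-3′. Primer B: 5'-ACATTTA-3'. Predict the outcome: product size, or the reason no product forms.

No product — both primers anneal to the same strand and extend in the same direction.

Primer A (GGGGCGAAGTGG) matches the top strand at positions 12–23 (3' end points downstream).
Primer B (ACATTTA) also matches the top strand directly, at positions 40–46 — its reverse complement TAAATGT is not present.
Both primers anneal to the bottom strand with 3' ends pointing the same way, so neither can prime synthesis back toward the other.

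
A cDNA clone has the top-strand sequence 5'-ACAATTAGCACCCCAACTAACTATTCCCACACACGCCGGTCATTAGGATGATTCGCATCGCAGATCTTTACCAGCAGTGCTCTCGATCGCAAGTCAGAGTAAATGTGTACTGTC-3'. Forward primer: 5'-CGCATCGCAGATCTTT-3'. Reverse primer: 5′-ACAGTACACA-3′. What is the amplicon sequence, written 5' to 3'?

Scanning the template, CGCATCGCAGATCTTT occurs at positions 54–69; this primer anneals to the bottom strand there with its 3' end pointing downstream.
The reverse primer's reverse complement is TGTGTACTGT, which matches the template at positions 104–113.
The product is the template from position 54 through 113 (60 bp).

5'-CGCATCGCAGATCTTTACCAGCAGTGCTCTCGATCGCAAGTCAGAGTAAATGTGTACTGT-3'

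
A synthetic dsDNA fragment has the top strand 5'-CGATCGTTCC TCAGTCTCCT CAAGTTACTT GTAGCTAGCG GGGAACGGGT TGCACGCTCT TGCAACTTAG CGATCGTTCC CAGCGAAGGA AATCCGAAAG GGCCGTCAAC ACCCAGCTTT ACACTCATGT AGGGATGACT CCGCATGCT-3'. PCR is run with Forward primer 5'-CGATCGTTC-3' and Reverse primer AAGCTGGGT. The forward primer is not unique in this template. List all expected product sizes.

119 bp, 49 bp

The forward primer CGATCGTTC matches the top strand at positions 1–9, 71–79.
The reverse primer's reverse complement is ACCCAGCTT, matching at positions 111–119.
Each forward site pairs with the reverse site to give a product ending at position 119: sizes 119, 49 bp.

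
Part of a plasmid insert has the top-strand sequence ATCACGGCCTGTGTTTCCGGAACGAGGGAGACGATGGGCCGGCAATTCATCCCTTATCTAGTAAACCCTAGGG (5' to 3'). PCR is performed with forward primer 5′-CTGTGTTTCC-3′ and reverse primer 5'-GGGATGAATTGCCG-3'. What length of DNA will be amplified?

45 bp

Forward primer CTGTGTTTCC is found on the top strand at positions 9–18.
Reverse complement of the reverse primer: CGGCAATTCATCCC. This occurs on the top strand at positions 40–53.
Product length = (reverse-primer end) − (forward-primer start) + 1 = 53 − 9 + 1 = 45 bp.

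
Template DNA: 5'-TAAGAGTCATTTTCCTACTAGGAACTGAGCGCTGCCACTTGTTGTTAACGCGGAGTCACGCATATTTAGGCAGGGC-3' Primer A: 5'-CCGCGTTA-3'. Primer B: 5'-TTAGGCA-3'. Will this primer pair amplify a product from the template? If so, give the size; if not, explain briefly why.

No product — the primers' 3' ends point away from each other.

Primer A (CCGCGTTA) has reverse complement TAACGCGG, which matches the top strand at positions 46–53; primer A anneals to the top strand there with its 3' end pointing upstream toward position 46.
Primer B (TTAGGCA) matches the top strand directly at positions 66–72; it anneals to the bottom strand with its 3' end pointing downstream toward position 72.
The 3' ends diverge (primer A extends toward position 1, primer B toward position 76), so the primers never converge on a shared product.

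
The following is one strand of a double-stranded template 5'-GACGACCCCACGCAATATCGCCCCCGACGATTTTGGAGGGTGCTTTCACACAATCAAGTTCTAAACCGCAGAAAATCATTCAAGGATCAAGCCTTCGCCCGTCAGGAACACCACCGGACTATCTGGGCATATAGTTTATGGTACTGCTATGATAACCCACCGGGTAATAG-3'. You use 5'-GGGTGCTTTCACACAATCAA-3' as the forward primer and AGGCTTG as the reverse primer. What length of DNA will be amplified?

Scanning the template, GGGTGCTTTCACACAATCAA occurs at positions 38–57; this primer anneals to the bottom strand there with its 3' end pointing downstream.
Taking the reverse complement of AGGCTTG gives CAAGCCT, found at positions 88–94 on the template; the primer anneals here to the top strand with its 3' end pointing upstream.
Amplicon spans positions 38–94: 57 bp.

57 bp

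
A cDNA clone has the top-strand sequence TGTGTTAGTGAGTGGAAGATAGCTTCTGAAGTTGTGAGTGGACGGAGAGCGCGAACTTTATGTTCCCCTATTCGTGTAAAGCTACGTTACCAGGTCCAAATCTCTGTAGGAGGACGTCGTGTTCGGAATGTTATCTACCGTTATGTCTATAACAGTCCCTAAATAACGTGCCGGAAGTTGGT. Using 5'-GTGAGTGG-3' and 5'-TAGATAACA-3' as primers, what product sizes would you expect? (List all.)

130 bp, 104 bp

The forward primer GTGAGTGG matches the top strand at positions 8–15, 34–41.
The reverse primer's reverse complement is TGTTATCTA, matching at positions 129–137.
Each forward site pairs with the reverse site to give a product ending at position 137: sizes 130, 104 bp.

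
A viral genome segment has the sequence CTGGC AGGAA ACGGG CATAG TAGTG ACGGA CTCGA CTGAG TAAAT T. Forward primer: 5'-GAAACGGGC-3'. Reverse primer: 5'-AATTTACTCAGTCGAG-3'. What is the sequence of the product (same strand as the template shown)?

5'-GAAACGGGCATAGTAGTGACGGACTCGACTGAGTAAATT-3'

The forward primer matches the template at positions 8–16.
Reverse complement of the reverse primer: CTCGACTGAGTAAATT. This occurs on the top strand at positions 31–46.
The product is the template from position 8 through 46 (39 bp).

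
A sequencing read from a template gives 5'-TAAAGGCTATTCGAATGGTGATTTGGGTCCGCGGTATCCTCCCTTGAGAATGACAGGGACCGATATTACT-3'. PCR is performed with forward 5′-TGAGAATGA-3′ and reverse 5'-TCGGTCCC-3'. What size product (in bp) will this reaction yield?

19 bp

The forward primer matches the template at positions 45–53.
The reverse primer's reverse complement is GGGACCGA, which matches the template at positions 56–63.
Product length = (reverse-primer end) − (forward-primer start) + 1 = 63 − 45 + 1 = 19 bp.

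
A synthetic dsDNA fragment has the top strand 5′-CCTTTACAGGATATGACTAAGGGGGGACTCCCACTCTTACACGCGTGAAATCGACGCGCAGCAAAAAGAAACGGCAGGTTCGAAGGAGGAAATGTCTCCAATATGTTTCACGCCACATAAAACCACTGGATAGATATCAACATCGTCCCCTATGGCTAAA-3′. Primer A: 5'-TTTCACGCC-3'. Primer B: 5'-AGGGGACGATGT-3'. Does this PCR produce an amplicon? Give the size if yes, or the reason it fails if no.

Primer A (TTTCACGCC) matches the top strand at positions 106–114; it acts as a forward primer.
Primer B's reverse complement is ACATCGTCCCCT, matching the top strand at positions 140–151; it acts as a reverse primer.
The 3' ends face each other across positions 106–151, giving a 46 bp product.

Yes — a 46 bp product.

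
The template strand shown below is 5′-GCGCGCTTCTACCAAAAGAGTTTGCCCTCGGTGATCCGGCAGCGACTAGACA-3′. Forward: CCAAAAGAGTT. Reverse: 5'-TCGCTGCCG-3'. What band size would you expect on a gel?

34 bp

The forward primer matches the template at positions 12–22.
Reverse complement of the reverse primer: CGGCAGCGA. This occurs on the top strand at positions 37–45.
The product runs from position 12 to position 45, so its length is 45 − 12 + 1 = 34 bp.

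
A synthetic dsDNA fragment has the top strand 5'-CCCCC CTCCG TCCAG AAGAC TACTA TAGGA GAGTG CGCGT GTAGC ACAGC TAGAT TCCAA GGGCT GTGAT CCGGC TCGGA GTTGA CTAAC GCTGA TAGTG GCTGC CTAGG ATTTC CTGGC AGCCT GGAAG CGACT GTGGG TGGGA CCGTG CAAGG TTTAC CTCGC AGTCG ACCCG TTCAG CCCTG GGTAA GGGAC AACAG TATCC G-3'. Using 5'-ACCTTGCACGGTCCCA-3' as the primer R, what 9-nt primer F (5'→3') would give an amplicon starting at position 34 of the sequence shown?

The reverse primer's reverse complement TGGGACCGTGCAAGGT matches the template at positions 141–156; the product starts at position 34.
The forward primer is identical to the top strand over positions 34–42: TGCGCGTGT.

5'-TGCGCGTGT-3'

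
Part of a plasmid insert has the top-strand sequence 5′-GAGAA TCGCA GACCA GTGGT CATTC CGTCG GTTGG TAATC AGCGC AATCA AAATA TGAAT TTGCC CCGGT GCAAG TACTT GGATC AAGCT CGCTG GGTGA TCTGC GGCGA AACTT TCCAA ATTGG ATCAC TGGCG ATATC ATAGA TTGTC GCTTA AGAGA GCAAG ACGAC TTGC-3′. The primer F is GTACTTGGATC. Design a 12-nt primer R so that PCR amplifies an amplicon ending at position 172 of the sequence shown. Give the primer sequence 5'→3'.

5'-AAGTCGTCTTGC-3'

The forward primer binds at positions 75–85; the product's 3' end on the top strand is position 172.
The reverse primer anneals to the top strand over positions 161–172, i.e. to GCAAGACGACTT.
Its sequence written 5'→3' is the reverse complement: AAGTCGTCTTGC.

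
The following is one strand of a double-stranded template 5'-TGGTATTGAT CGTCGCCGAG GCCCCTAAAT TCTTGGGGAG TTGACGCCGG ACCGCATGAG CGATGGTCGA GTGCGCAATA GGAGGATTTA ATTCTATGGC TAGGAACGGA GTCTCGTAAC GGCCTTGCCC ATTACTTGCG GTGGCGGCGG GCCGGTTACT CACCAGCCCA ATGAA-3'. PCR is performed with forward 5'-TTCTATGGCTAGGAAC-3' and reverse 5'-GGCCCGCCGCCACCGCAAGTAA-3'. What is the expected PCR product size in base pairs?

62 bp

Forward primer TTCTATGGCTAGGAAC is found on the top strand at positions 92–107.
The reverse primer's reverse complement is TTACTTGCGGTGGCGGCGGGCC, which matches the template at positions 132–153.
The product runs from position 92 to position 153, so its length is 153 − 92 + 1 = 62 bp.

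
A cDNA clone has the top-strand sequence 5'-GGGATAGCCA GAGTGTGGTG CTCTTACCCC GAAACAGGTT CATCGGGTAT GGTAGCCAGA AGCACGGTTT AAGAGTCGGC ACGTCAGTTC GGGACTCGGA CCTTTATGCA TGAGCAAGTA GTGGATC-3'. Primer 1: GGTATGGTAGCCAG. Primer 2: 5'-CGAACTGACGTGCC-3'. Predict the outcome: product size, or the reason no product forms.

Primer 1 (GGTATGGTAGCCAG) matches the top strand at positions 46–59; it acts as a forward primer.
Primer 2's reverse complement is GGCACGTCAGTTCG, matching the top strand at positions 78–91; it acts as a reverse primer.
The 3' ends face each other across positions 46–91, giving a 46 bp product.

Yes — a 46 bp product.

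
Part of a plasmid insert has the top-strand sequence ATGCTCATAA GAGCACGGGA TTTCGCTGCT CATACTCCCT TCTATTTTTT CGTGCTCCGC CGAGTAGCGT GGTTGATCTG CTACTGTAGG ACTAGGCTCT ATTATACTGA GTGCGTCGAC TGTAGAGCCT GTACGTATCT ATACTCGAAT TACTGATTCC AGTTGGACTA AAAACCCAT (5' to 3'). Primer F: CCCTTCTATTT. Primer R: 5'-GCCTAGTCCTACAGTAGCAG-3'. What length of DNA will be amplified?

Scanning the template, CCCTTCTATTT occurs at positions 37–47; this primer anneals to the bottom strand there with its 3' end pointing downstream.
Taking the reverse complement of GCCTAGTCCTACAGTAGCAG gives CTGCTACTGTAGGACTAGGC, found at positions 78–97 on the template; the primer anneals here to the top strand with its 3' end pointing upstream.
The product runs from position 37 to position 97, so its length is 97 − 37 + 1 = 61 bp.

61 bp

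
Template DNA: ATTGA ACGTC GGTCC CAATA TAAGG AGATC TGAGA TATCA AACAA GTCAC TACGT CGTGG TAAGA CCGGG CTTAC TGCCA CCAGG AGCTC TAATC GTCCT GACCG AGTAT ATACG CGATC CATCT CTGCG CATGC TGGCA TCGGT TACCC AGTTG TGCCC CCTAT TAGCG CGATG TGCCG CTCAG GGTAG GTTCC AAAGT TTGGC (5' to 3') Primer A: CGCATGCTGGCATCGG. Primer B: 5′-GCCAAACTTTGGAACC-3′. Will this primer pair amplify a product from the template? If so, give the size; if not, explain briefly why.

Yes — a 77 bp product.

Primer A (CGCATGCTGGCATCGG) matches the top strand at positions 129–144; it acts as a forward primer.
Primer B's reverse complement is GGTTCCAAAGTTTGGC, matching the top strand at positions 190–205; it acts as a reverse primer.
The 3' ends face each other across positions 129–205, giving a 77 bp product.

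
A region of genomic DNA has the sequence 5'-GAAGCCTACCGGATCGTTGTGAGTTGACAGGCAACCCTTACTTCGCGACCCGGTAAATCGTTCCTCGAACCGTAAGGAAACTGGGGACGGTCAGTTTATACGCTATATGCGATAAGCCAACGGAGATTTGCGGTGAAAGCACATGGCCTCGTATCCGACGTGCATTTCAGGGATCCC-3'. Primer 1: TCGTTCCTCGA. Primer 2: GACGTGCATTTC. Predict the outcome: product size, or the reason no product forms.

Primer 1 (TCGTTCCTCGA) matches the top strand at positions 58–68 (3' end points downstream).
Primer 2 (GACGTGCATTTC) also matches the top strand directly, at positions 157–168 — its reverse complement GAAATGCACGTC is not present.
Both primers anneal to the bottom strand with 3' ends pointing the same way, so neither can prime synthesis back toward the other.

No product — both primers anneal to the same strand and extend in the same direction.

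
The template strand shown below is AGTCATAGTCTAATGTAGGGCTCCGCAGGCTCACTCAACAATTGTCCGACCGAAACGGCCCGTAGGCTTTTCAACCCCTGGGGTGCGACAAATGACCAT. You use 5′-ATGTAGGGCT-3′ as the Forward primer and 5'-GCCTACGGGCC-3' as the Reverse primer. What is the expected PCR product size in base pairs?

Forward primer ATGTAGGGCT is found on the top strand at positions 13–22.
The reverse primer's reverse complement is GGCCCGTAGGC, which matches the template at positions 57–67.
Product length = (reverse-primer end) − (forward-primer start) + 1 = 67 − 13 + 1 = 55 bp.

55 bp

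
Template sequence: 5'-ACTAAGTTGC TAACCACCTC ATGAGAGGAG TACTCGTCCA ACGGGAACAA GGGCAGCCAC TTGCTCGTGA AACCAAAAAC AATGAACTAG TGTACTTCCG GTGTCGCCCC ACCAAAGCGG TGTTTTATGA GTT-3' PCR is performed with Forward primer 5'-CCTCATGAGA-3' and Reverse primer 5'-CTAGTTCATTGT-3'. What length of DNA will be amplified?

74 bp

Scanning the template, CCTCATGAGA occurs at positions 17–26; this primer anneals to the bottom strand there with its 3' end pointing downstream.
Reverse complement of the reverse primer: ACAATGAACTAG. This occurs on the top strand at positions 79–90.
Amplicon spans positions 17–90: 74 bp.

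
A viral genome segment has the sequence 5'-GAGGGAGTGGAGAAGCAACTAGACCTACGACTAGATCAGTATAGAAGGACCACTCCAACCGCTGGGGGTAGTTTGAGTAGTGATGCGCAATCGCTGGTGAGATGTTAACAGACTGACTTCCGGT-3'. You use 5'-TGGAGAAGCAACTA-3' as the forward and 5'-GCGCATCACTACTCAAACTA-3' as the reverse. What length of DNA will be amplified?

Forward primer TGGAGAAGCAACTA is found on the top strand at positions 8–21.
Taking the reverse complement of GCGCATCACTACTCAAACTA gives TAGTTTGAGTAGTGATGCGC, found at positions 69–88 on the template; the primer anneals here to the top strand with its 3' end pointing upstream.
Product length = (reverse-primer end) − (forward-primer start) + 1 = 88 − 8 + 1 = 81 bp.

81 bp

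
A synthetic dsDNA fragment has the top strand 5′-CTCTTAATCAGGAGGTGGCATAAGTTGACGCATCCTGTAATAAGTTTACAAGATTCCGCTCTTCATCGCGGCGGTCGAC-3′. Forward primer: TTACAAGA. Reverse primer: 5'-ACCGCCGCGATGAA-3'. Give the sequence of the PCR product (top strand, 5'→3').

5'-TTACAAGATTCCGCTCTTCATCGCGGCGGT-3'

Forward primer TTACAAGA is found on the top strand at positions 46–53.
Taking the reverse complement of ACCGCCGCGATGAA gives TTCATCGCGGCGGT, found at positions 62–75 on the template; the primer anneals here to the top strand with its 3' end pointing upstream.
The product is the template from position 46 through 75 (30 bp).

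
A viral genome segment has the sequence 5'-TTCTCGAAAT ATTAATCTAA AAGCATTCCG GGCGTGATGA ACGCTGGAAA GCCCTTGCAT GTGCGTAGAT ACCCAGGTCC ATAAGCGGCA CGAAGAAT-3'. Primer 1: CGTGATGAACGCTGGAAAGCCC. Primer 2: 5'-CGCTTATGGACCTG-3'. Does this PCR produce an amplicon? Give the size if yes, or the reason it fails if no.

Yes — a 55 bp product.

Primer 1 (CGTGATGAACGCTGGAAAGCCC) matches the top strand at positions 33–54; it acts as a forward primer.
Primer 2's reverse complement is CAGGTCCATAAGCG, matching the top strand at positions 74–87; it acts as a reverse primer.
The 3' ends face each other across positions 33–87, giving a 55 bp product.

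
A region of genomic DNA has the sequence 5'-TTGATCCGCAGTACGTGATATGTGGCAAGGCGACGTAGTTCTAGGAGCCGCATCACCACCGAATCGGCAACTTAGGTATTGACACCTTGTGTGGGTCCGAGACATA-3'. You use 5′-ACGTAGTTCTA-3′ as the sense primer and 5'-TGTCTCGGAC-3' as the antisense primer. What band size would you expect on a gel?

72 bp

Forward primer ACGTAGTTCTA is found on the top strand at positions 33–43.
Reverse complement of the reverse primer: GTCCGAGACA. This occurs on the top strand at positions 95–104.
Amplicon spans positions 33–104: 72 bp.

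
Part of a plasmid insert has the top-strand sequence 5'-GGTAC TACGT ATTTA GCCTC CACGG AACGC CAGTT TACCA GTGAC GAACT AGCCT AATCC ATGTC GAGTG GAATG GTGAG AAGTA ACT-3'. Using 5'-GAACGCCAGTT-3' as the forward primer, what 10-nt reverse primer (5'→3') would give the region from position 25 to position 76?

5'-CCATTCCACT-3'

The product's 3' end on the top strand is position 76.
The reverse primer anneals to the top strand over positions 67–76, i.e. to AGTGGAATGG.
Its sequence written 5'→3' is the reverse complement: CCATTCCACT.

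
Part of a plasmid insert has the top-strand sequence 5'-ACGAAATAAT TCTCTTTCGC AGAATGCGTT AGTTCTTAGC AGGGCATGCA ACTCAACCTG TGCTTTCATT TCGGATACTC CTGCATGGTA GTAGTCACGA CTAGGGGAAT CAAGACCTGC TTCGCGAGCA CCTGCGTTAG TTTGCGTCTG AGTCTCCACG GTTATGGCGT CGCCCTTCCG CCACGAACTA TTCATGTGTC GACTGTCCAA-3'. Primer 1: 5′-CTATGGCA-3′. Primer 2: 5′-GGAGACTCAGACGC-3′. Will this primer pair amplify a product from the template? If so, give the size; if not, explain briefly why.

No product — primer 1 has no binding site in the template.

Primer 1 (CTATGGCA) does not match the top strand, and its reverse complement TGCCATAG does not match either.
With no annealing site for primer 1, no amplification occurs.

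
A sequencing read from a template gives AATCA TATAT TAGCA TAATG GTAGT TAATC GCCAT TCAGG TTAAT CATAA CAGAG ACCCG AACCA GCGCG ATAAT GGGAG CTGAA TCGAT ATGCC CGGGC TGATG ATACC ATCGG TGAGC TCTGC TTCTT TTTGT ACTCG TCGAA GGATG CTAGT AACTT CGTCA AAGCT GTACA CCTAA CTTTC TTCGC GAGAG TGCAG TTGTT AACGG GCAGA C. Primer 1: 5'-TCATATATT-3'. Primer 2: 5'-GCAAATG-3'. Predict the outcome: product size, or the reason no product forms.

Primer 2 (GCAAATG) does not match the top strand, and its reverse complement CATTTGC does not match either.
With no annealing site for primer 2, no amplification occurs.

No product — primer 2 has no binding site in the template.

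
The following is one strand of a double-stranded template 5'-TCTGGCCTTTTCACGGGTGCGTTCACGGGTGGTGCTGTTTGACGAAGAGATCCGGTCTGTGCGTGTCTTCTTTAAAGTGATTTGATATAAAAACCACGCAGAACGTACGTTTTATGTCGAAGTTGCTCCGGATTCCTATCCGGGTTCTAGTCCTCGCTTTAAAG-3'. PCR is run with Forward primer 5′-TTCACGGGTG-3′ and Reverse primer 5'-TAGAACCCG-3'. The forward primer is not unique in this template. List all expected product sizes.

140 bp, 128 bp

The forward primer TTCACGGGTG matches the top strand at positions 10–19, 22–31.
The reverse primer's reverse complement is CGGGTTCTA, matching at positions 141–149.
Each forward site pairs with the reverse site to give a product ending at position 149: sizes 140, 128 bp.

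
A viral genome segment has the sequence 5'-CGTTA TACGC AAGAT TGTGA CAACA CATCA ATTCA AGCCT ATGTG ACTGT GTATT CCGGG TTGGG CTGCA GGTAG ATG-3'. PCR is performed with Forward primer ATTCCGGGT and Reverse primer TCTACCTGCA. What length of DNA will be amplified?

Forward primer ATTCCGGGT is found on the top strand at positions 53–61.
Taking the reverse complement of TCTACCTGCA gives TGCAGGTAGA, found at positions 67–76 on the template; the primer anneals here to the top strand with its 3' end pointing upstream.
Amplicon spans positions 53–76: 24 bp.

24 bp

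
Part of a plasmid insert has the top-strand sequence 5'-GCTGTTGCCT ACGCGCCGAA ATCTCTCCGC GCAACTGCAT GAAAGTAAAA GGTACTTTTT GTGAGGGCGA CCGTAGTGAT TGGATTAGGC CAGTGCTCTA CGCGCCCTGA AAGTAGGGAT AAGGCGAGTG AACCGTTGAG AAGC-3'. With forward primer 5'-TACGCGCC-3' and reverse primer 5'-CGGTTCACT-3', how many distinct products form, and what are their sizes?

The forward primer TACGCGCC matches the top strand at positions 10–17, 99–106.
The reverse primer's reverse complement is AGTGAACCG, matching at positions 127–135.
Each forward site pairs with the reverse site to give a product ending at position 135: sizes 126, 37 bp.

Two products: 126 bp, 37 bp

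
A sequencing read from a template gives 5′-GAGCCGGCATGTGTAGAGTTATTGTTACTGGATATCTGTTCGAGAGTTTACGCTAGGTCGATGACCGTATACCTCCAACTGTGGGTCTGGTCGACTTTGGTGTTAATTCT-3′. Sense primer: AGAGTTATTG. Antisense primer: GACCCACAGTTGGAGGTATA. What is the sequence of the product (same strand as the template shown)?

5'-AGAGTTATTGTTACTGGATATCTGTTCGAGAGTTTACGCTAGGTCGATGACCGTATACCTCCAACTGTGGGTC-3'

The forward primer matches the template at positions 15–24.
Reverse complement of the reverse primer: TATACCTCCAACTGTGGGTC. This occurs on the top strand at positions 68–87.
The product is the template from position 15 through 87 (73 bp).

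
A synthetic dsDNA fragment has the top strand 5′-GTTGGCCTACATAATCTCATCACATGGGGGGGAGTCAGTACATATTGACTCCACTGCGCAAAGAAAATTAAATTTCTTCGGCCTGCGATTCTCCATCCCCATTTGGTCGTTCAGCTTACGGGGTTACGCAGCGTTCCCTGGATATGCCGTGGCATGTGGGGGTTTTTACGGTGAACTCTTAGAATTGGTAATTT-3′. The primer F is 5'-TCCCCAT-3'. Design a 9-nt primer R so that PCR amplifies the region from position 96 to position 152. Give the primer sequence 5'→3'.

The product's 3' end on the top strand is position 152.
The reverse primer anneals to the top strand over positions 144–152, i.e. to ATGCCGTGG.
Its sequence written 5'→3' is the reverse complement: CCACGGCAT.

5'-CCACGGCAT-3'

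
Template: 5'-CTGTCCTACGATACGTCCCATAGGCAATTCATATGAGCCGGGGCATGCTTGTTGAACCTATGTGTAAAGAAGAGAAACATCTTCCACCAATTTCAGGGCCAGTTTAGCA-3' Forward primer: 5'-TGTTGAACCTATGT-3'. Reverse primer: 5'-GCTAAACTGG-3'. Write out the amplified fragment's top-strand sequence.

Forward primer TGTTGAACCTATGT is found on the top strand at positions 50–63.
Reverse complement of the reverse primer: CCAGTTTAGC. This occurs on the top strand at positions 99–108.
The product is the template from position 50 through 108 (59 bp).

5'-TGTTGAACCTATGTGTAAAGAAGAGAAACATCTTCCACCAATTTCAGGGCCAGTTTAGC-3'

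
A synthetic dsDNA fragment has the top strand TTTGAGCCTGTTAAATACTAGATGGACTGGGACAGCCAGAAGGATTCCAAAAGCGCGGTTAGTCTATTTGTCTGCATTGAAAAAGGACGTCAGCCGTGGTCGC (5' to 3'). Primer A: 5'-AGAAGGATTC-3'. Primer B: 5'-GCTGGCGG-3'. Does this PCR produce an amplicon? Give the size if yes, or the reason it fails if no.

Primer B (GCTGGCGG) does not match the top strand, and its reverse complement CCGCCAGC does not match either.
With no annealing site for primer B, no amplification occurs.

No product — primer B has no binding site in the template.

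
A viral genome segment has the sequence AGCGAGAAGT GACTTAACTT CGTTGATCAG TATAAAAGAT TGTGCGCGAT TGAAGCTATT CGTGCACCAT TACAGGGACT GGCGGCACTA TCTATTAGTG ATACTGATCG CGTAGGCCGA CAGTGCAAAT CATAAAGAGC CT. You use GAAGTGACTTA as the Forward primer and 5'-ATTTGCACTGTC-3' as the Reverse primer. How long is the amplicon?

125 bp

Forward primer GAAGTGACTTA is found on the top strand at positions 6–16.
Taking the reverse complement of ATTTGCACTGTC gives GACAGTGCAAAT, found at positions 119–130 on the template; the primer anneals here to the top strand with its 3' end pointing upstream.
Product length = (reverse-primer end) − (forward-primer start) + 1 = 130 − 6 + 1 = 125 bp.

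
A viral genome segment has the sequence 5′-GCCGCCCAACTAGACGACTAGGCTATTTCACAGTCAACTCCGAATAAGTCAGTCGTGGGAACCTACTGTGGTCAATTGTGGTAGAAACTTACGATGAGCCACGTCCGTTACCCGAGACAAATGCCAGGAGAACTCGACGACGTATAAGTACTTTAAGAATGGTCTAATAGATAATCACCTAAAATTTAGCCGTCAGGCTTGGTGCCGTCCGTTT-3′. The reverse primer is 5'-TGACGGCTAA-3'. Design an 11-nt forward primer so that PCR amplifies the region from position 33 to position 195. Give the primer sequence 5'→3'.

The reverse primer's reverse complement TTAGCCGTCA matches the template at positions 186–195; the product starts at position 33.
The forward primer is identical to the top strand over positions 33–43: GTCAACTCCGA.

5'-GTCAACTCCGA-3'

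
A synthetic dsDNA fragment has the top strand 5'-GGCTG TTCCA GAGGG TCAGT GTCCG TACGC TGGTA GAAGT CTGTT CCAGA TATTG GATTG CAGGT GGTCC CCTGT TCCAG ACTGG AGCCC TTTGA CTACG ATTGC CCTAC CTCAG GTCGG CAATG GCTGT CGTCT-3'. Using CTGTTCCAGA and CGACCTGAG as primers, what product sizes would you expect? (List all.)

117 bp, 79 bp, 48 bp

The forward primer CTGTTCCAGA matches the top strand at positions 3–12, 41–50, 72–81.
The reverse primer's reverse complement is CTCAGGTCG, matching at positions 111–119.
Each forward site pairs with the reverse site to give a product ending at position 119: sizes 117, 79, 48 bp.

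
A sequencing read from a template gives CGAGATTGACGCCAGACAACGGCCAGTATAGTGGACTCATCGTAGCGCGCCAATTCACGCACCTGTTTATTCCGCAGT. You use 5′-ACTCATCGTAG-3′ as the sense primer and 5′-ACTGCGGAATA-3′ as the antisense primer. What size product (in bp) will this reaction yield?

Forward primer ACTCATCGTAG is found on the top strand at positions 35–45.
The reverse primer's reverse complement is TATTCCGCAGT, which matches the template at positions 68–78.
Amplicon spans positions 35–78: 44 bp.

44 bp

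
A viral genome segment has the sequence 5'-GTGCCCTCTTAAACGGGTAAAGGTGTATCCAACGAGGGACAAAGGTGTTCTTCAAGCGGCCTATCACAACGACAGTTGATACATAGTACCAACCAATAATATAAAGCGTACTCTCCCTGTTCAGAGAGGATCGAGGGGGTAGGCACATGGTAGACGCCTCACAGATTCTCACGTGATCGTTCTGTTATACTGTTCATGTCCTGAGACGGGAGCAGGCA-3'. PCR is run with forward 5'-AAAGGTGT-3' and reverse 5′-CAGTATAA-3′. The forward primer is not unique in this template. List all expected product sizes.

The forward primer AAAGGTGT matches the top strand at positions 19–26, 41–48.
The reverse primer's reverse complement is TTATACTG, matching at positions 185–192.
Each forward site pairs with the reverse site to give a product ending at position 192: sizes 174, 152 bp.

174 bp, 152 bp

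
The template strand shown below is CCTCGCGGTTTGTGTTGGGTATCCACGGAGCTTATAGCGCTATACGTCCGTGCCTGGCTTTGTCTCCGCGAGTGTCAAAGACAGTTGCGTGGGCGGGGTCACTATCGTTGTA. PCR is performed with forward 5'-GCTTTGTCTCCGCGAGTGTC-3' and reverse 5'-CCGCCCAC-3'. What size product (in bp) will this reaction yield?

40 bp

Scanning the template, GCTTTGTCTCCGCGAGTGTC occurs at positions 57–76; this primer anneals to the bottom strand there with its 3' end pointing downstream.
The reverse primer's reverse complement is GTGGGCGG, which matches the template at positions 89–96.
Product length = (reverse-primer end) − (forward-primer start) + 1 = 96 − 57 + 1 = 40 bp.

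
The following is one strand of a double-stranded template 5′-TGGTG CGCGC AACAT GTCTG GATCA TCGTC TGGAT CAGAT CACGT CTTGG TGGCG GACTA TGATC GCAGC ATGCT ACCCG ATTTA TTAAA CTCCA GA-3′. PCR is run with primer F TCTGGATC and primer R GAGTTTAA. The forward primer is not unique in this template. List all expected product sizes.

77 bp, 65 bp

The forward primer TCTGGATC matches the top strand at positions 17–24, 29–36.
The reverse primer's reverse complement is TTAAACTC, matching at positions 86–93.
Each forward site pairs with the reverse site to give a product ending at position 93: sizes 77, 65 bp.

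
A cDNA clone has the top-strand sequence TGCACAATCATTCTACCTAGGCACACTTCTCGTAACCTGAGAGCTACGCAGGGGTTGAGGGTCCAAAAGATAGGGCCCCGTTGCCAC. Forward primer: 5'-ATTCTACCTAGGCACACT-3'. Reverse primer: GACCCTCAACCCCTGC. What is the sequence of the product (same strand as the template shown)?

5'-ATTCTACCTAGGCACACTTCTCGTAACCTGAGAGCTACGCAGGGGTTGAGGGTC-3'

Scanning the template, ATTCTACCTAGGCACACT occurs at positions 10–27; this primer anneals to the bottom strand there with its 3' end pointing downstream.
Taking the reverse complement of GACCCTCAACCCCTGC gives GCAGGGGTTGAGGGTC, found at positions 48–63 on the template; the primer anneals here to the top strand with its 3' end pointing upstream.
The product is the template from position 10 through 63 (54 bp).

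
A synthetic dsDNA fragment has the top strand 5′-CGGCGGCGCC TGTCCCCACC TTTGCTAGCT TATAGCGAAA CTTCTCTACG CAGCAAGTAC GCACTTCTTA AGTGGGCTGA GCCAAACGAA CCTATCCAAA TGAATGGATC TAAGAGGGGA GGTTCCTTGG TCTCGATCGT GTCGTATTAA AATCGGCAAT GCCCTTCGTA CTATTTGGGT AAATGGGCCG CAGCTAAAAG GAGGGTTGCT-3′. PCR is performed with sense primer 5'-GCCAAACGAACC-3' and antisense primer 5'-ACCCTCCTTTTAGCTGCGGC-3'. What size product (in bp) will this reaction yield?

126 bp

Forward primer GCCAAACGAACC is found on the top strand at positions 81–92.
The reverse primer's reverse complement is GCCGCAGCTAAAAGGAGGGT, which matches the template at positions 187–206.
Amplicon spans positions 81–206: 126 bp.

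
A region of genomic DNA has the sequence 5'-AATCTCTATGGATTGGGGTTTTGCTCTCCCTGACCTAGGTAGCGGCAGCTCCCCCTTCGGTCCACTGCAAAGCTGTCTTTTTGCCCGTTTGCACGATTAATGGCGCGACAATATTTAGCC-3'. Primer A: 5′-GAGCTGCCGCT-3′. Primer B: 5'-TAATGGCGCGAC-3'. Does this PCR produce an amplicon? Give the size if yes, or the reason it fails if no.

No product — the primers' 3' ends point away from each other.

Primer A (GAGCTGCCGCT) has reverse complement AGCGGCAGCTC, which matches the top strand at positions 41–51; primer A anneals to the top strand there with its 3' end pointing upstream toward position 41.
Primer B (TAATGGCGCGAC) matches the top strand directly at positions 98–109; it anneals to the bottom strand with its 3' end pointing downstream toward position 109.
The 3' ends diverge (primer A extends toward position 1, primer B toward position 120), so the primers never converge on a shared product.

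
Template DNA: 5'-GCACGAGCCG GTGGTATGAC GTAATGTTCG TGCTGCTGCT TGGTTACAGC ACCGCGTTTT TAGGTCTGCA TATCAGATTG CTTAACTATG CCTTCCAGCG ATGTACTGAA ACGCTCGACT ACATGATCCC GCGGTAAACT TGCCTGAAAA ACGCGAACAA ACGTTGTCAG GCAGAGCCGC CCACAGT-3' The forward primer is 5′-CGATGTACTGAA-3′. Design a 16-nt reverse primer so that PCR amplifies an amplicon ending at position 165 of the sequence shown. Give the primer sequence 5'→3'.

The forward primer binds at positions 99–110; the product's 3' end on the top strand is position 165.
The reverse primer anneals to the top strand over positions 150–165, i.e. to AACGCGAACAAACGTT.
Its sequence written 5'→3' is the reverse complement: AACGTTTGTTCGCGTT.

5'-AACGTTTGTTCGCGTT-3'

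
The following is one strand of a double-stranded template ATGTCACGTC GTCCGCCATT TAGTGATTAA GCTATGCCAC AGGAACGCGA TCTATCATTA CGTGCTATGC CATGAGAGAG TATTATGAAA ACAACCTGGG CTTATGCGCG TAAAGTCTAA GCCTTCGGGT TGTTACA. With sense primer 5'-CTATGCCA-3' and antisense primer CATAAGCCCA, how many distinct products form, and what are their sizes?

Two products: 75 bp, 42 bp

The forward primer CTATGCCA matches the top strand at positions 32–39, 65–72.
The reverse primer's reverse complement is TGGGCTTATG, matching at positions 97–106.
Each forward site pairs with the reverse site to give a product ending at position 106: sizes 75, 42 bp.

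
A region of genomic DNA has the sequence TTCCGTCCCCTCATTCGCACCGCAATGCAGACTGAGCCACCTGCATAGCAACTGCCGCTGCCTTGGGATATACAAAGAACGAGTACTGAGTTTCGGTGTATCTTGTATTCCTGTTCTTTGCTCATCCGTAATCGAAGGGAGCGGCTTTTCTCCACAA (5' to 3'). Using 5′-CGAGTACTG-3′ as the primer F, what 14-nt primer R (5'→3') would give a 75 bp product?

5'-TGGAGAAAAGCCGC-3'

The forward primer binds at positions 80–88, so a 75 bp product ends at position 80 + 75 − 1 = 154.
The reverse primer anneals to the top strand over positions 141–154, i.e. to GCGGCTTTTCTCCA.
Its sequence written 5'→3' is the reverse complement: TGGAGAAAAGCCGC.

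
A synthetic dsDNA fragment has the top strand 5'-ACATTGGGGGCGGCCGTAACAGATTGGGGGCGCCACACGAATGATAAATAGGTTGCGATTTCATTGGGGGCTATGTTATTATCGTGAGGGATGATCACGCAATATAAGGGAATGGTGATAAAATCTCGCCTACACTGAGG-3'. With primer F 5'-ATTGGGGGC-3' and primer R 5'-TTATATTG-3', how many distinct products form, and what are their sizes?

The forward primer ATTGGGGGC matches the top strand at positions 3–11, 23–31, 63–71.
The reverse primer's reverse complement is CAATATAA, matching at positions 100–107.
Each forward site pairs with the reverse site to give a product ending at position 107: sizes 105, 85, 45 bp.

Three products: 105 bp, 85 bp, 45 bp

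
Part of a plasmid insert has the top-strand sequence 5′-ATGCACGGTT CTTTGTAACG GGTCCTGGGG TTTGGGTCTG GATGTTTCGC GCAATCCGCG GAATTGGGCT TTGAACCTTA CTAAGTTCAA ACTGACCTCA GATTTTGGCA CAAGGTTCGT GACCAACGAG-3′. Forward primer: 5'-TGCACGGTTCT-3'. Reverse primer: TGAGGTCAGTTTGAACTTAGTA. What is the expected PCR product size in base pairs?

Scanning the template, TGCACGGTTCT occurs at positions 2–12; this primer anneals to the bottom strand there with its 3' end pointing downstream.
Reverse complement of the reverse primer: TACTAAGTTCAAACTGACCTCA. This occurs on the top strand at positions 79–100.
Product length = (reverse-primer end) − (forward-primer start) + 1 = 100 − 2 + 1 = 99 bp.

99 bp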